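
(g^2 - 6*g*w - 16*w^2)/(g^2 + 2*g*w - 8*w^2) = (g^2 - 6*g*w - 16*w^2)/(g^2 + 2*g*w - 8*w^2)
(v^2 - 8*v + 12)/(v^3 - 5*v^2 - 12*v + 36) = 1/(v + 3)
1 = 1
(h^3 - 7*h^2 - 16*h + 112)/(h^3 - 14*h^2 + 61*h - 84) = (h + 4)/(h - 3)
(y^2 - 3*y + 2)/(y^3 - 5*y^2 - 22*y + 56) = (y - 1)/(y^2 - 3*y - 28)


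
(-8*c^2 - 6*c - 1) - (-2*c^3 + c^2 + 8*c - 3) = 2*c^3 - 9*c^2 - 14*c + 2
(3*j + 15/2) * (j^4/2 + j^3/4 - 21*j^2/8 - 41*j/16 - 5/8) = 3*j^5/2 + 9*j^4/2 - 6*j^3 - 219*j^2/8 - 675*j/32 - 75/16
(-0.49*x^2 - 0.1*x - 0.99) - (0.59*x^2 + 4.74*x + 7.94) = -1.08*x^2 - 4.84*x - 8.93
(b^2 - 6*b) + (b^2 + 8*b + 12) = 2*b^2 + 2*b + 12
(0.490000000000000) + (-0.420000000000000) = 0.0700000000000000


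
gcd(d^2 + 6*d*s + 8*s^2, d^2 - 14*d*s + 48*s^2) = 1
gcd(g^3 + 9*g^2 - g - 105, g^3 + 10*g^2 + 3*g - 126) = g^2 + 4*g - 21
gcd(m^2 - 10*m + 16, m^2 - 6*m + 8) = m - 2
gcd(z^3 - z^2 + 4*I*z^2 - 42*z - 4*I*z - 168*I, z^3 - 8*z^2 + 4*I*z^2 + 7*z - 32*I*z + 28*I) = z^2 + z*(-7 + 4*I) - 28*I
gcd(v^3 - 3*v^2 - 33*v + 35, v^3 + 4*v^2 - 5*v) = v^2 + 4*v - 5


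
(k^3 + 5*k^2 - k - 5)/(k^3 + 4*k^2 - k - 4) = (k + 5)/(k + 4)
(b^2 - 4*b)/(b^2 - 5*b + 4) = b/(b - 1)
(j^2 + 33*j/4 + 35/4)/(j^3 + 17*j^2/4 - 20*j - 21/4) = (4*j + 5)/(4*j^2 - 11*j - 3)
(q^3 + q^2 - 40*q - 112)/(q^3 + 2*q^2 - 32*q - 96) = (q - 7)/(q - 6)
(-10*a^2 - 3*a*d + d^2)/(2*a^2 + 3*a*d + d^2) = (-5*a + d)/(a + d)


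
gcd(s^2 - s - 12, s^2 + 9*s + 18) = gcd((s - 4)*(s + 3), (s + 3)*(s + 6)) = s + 3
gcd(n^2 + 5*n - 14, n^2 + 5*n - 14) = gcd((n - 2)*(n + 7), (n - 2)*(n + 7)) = n^2 + 5*n - 14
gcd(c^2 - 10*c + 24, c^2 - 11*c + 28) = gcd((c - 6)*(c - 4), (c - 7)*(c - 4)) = c - 4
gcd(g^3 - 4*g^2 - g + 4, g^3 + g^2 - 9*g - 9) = g + 1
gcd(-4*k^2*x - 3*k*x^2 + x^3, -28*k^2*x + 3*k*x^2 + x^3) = -4*k*x + x^2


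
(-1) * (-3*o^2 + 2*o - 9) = 3*o^2 - 2*o + 9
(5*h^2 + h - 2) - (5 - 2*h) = 5*h^2 + 3*h - 7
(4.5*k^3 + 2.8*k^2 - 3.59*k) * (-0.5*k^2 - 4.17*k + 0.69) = -2.25*k^5 - 20.165*k^4 - 6.776*k^3 + 16.9023*k^2 - 2.4771*k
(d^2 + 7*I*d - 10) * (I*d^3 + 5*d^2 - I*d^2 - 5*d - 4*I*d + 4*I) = I*d^5 - 2*d^4 - I*d^4 + 2*d^3 + 21*I*d^3 - 22*d^2 - 21*I*d^2 + 22*d + 40*I*d - 40*I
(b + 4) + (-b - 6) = -2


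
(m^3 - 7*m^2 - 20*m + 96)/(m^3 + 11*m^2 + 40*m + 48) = (m^2 - 11*m + 24)/(m^2 + 7*m + 12)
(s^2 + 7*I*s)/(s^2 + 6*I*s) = (s + 7*I)/(s + 6*I)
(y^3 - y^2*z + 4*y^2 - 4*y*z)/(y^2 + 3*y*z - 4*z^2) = y*(y + 4)/(y + 4*z)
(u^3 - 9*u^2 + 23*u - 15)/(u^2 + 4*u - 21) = (u^2 - 6*u + 5)/(u + 7)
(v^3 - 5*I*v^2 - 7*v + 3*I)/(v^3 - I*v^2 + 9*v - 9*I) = (v - I)/(v + 3*I)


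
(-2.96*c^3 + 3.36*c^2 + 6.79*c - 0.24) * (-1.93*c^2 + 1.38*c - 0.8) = 5.7128*c^5 - 10.5696*c^4 - 6.0999*c^3 + 7.1454*c^2 - 5.7632*c + 0.192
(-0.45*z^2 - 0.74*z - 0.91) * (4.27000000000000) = -1.9215*z^2 - 3.1598*z - 3.8857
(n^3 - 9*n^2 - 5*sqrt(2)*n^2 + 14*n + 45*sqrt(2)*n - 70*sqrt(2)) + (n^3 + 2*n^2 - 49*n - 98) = 2*n^3 - 5*sqrt(2)*n^2 - 7*n^2 - 35*n + 45*sqrt(2)*n - 70*sqrt(2) - 98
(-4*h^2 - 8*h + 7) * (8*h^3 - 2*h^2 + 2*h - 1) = -32*h^5 - 56*h^4 + 64*h^3 - 26*h^2 + 22*h - 7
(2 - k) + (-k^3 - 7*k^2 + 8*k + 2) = -k^3 - 7*k^2 + 7*k + 4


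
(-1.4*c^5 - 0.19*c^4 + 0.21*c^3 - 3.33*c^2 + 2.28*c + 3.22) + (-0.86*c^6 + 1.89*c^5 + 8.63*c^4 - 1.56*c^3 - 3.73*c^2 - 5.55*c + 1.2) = -0.86*c^6 + 0.49*c^5 + 8.44*c^4 - 1.35*c^3 - 7.06*c^2 - 3.27*c + 4.42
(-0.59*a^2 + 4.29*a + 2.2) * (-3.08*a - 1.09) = 1.8172*a^3 - 12.5701*a^2 - 11.4521*a - 2.398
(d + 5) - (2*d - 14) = 19 - d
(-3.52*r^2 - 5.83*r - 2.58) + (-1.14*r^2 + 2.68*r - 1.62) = -4.66*r^2 - 3.15*r - 4.2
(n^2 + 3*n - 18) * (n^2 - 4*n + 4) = n^4 - n^3 - 26*n^2 + 84*n - 72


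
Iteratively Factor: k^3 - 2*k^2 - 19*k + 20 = (k - 1)*(k^2 - k - 20) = (k - 5)*(k - 1)*(k + 4)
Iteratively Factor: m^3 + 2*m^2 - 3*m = (m)*(m^2 + 2*m - 3) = m*(m + 3)*(m - 1)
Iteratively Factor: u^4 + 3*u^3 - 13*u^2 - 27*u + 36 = (u - 1)*(u^3 + 4*u^2 - 9*u - 36) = (u - 1)*(u + 4)*(u^2 - 9) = (u - 1)*(u + 3)*(u + 4)*(u - 3)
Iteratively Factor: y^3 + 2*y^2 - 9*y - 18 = (y + 3)*(y^2 - y - 6) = (y + 2)*(y + 3)*(y - 3)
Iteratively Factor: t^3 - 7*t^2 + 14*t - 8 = (t - 4)*(t^2 - 3*t + 2) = (t - 4)*(t - 1)*(t - 2)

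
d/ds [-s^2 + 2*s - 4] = 2 - 2*s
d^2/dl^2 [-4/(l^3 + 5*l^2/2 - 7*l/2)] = 16*(l*(6*l + 5)*(2*l^2 + 5*l - 7) - (6*l^2 + 10*l - 7)^2)/(l^3*(2*l^2 + 5*l - 7)^3)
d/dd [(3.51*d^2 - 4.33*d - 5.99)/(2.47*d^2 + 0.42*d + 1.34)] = (12.1693*d^2 + 38.9974*d - 3.2864)/(6.1009*d^4 + 2.0748*d^3 + 6.796*d^2 + 1.1256*d + 1.7956)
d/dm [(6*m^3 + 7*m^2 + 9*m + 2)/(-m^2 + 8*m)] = (-6*m^4 + 96*m^3 + 65*m^2 + 4*m - 16)/(m^2*(m^2 - 16*m + 64))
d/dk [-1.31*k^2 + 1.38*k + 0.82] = 1.38 - 2.62*k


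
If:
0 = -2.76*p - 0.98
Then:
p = -0.36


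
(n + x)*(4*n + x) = 4*n^2 + 5*n*x + x^2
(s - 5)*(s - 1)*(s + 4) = s^3 - 2*s^2 - 19*s + 20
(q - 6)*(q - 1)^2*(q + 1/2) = q^4 - 15*q^3/2 + 9*q^2 + q/2 - 3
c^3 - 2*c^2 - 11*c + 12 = (c - 4)*(c - 1)*(c + 3)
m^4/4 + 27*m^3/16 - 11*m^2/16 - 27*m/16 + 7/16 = (m/4 + 1/4)*(m - 1)*(m - 1/4)*(m + 7)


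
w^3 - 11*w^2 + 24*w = w*(w - 8)*(w - 3)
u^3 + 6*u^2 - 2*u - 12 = (u + 6)*(u - sqrt(2))*(u + sqrt(2))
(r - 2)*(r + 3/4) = r^2 - 5*r/4 - 3/2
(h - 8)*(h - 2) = h^2 - 10*h + 16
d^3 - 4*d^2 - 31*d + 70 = (d - 7)*(d - 2)*(d + 5)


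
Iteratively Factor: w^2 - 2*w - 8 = (w + 2)*(w - 4)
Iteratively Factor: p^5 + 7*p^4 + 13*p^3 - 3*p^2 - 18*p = (p + 3)*(p^4 + 4*p^3 + p^2 - 6*p) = p*(p + 3)*(p^3 + 4*p^2 + p - 6) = p*(p - 1)*(p + 3)*(p^2 + 5*p + 6) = p*(p - 1)*(p + 2)*(p + 3)*(p + 3)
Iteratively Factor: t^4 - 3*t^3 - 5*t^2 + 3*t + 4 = (t + 1)*(t^3 - 4*t^2 - t + 4) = (t - 4)*(t + 1)*(t^2 - 1) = (t - 4)*(t - 1)*(t + 1)*(t + 1)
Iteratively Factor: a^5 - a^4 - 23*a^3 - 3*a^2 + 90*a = (a + 3)*(a^4 - 4*a^3 - 11*a^2 + 30*a) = (a + 3)^2*(a^3 - 7*a^2 + 10*a) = (a - 5)*(a + 3)^2*(a^2 - 2*a) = (a - 5)*(a - 2)*(a + 3)^2*(a)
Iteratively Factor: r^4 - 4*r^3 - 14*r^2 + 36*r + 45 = (r + 1)*(r^3 - 5*r^2 - 9*r + 45) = (r - 3)*(r + 1)*(r^2 - 2*r - 15) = (r - 3)*(r + 1)*(r + 3)*(r - 5)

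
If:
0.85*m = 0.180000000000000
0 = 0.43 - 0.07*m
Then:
No Solution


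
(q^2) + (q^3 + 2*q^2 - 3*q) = q^3 + 3*q^2 - 3*q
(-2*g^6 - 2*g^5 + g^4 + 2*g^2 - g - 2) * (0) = 0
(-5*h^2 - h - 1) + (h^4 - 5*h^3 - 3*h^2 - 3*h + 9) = h^4 - 5*h^3 - 8*h^2 - 4*h + 8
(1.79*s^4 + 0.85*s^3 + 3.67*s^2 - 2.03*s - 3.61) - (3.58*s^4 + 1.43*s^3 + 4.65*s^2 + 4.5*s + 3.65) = -1.79*s^4 - 0.58*s^3 - 0.98*s^2 - 6.53*s - 7.26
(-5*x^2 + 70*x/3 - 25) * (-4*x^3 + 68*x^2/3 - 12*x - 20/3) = 20*x^5 - 620*x^4/3 + 6200*x^3/9 - 2440*x^2/3 + 1300*x/9 + 500/3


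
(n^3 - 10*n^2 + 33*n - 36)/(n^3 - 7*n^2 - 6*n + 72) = (n^2 - 6*n + 9)/(n^2 - 3*n - 18)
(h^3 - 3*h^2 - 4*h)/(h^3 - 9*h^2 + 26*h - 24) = h*(h + 1)/(h^2 - 5*h + 6)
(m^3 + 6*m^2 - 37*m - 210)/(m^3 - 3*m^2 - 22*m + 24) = (m^2 + 12*m + 35)/(m^2 + 3*m - 4)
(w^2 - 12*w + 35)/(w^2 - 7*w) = (w - 5)/w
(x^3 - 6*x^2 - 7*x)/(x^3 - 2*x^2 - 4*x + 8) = x*(x^2 - 6*x - 7)/(x^3 - 2*x^2 - 4*x + 8)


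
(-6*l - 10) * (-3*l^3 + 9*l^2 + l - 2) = 18*l^4 - 24*l^3 - 96*l^2 + 2*l + 20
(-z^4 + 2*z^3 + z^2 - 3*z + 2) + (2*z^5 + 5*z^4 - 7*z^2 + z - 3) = 2*z^5 + 4*z^4 + 2*z^3 - 6*z^2 - 2*z - 1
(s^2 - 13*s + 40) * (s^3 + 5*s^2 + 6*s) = s^5 - 8*s^4 - 19*s^3 + 122*s^2 + 240*s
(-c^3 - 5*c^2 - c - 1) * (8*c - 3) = -8*c^4 - 37*c^3 + 7*c^2 - 5*c + 3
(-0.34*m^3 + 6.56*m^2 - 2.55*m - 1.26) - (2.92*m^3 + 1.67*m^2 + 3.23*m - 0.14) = -3.26*m^3 + 4.89*m^2 - 5.78*m - 1.12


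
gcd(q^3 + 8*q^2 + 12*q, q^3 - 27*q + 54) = q + 6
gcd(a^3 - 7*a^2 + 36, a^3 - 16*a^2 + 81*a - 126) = a^2 - 9*a + 18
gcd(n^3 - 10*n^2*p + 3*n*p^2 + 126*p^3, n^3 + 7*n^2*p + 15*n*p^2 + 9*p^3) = n + 3*p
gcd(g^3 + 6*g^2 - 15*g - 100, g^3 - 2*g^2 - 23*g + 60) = g^2 + g - 20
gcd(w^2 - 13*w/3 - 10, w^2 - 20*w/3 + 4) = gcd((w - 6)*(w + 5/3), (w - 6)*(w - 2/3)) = w - 6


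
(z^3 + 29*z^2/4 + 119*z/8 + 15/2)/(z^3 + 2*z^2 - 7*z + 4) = (8*z^2 + 26*z + 15)/(8*(z^2 - 2*z + 1))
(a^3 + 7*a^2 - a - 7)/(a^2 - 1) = a + 7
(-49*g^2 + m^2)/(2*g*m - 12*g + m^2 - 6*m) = (-49*g^2 + m^2)/(2*g*m - 12*g + m^2 - 6*m)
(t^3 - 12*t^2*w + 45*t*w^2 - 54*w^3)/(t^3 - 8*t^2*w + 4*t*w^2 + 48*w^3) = (t^2 - 6*t*w + 9*w^2)/(t^2 - 2*t*w - 8*w^2)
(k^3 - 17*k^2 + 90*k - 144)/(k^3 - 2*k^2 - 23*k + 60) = (k^2 - 14*k + 48)/(k^2 + k - 20)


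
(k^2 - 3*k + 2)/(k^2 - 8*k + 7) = (k - 2)/(k - 7)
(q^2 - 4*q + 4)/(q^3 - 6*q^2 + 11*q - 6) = (q - 2)/(q^2 - 4*q + 3)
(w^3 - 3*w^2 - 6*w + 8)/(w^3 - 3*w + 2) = (w - 4)/(w - 1)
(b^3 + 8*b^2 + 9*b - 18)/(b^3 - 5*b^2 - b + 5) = (b^2 + 9*b + 18)/(b^2 - 4*b - 5)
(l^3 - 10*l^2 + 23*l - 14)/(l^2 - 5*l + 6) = (l^2 - 8*l + 7)/(l - 3)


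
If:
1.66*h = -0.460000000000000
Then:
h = -0.28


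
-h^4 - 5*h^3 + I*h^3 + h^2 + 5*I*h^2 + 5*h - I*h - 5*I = (h + 5)*(h - I)*(I*h - I)*(I*h + I)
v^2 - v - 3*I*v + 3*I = (v - 1)*(v - 3*I)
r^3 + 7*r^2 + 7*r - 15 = (r - 1)*(r + 3)*(r + 5)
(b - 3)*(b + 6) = b^2 + 3*b - 18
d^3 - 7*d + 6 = (d - 2)*(d - 1)*(d + 3)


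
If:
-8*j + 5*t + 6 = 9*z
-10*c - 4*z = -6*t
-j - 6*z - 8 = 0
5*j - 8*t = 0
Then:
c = 26/9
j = 16/3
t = 10/3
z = -20/9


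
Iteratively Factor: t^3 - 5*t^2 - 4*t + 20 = (t + 2)*(t^2 - 7*t + 10) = (t - 5)*(t + 2)*(t - 2)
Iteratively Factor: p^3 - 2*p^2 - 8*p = (p + 2)*(p^2 - 4*p) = (p - 4)*(p + 2)*(p)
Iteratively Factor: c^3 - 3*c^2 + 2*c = (c - 1)*(c^2 - 2*c) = (c - 2)*(c - 1)*(c)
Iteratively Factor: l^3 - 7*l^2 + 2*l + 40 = (l - 4)*(l^2 - 3*l - 10) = (l - 4)*(l + 2)*(l - 5)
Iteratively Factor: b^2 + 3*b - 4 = (b + 4)*(b - 1)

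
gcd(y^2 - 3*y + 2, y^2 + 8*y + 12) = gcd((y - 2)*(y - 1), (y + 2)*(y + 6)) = 1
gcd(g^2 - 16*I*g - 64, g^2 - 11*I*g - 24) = g - 8*I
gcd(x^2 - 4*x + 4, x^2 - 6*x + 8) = x - 2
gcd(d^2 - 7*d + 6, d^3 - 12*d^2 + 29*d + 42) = d - 6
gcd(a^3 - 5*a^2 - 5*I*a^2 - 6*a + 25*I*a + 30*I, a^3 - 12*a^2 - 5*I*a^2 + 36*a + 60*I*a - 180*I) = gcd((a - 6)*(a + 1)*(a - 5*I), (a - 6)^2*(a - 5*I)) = a^2 + a*(-6 - 5*I) + 30*I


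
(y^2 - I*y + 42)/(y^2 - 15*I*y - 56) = (y + 6*I)/(y - 8*I)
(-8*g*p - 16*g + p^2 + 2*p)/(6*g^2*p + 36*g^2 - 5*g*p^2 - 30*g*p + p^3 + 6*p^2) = (-8*g*p - 16*g + p^2 + 2*p)/(6*g^2*p + 36*g^2 - 5*g*p^2 - 30*g*p + p^3 + 6*p^2)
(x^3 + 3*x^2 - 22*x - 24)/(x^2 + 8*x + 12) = (x^2 - 3*x - 4)/(x + 2)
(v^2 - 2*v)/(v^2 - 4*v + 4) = v/(v - 2)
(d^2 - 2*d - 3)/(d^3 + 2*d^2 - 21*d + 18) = (d + 1)/(d^2 + 5*d - 6)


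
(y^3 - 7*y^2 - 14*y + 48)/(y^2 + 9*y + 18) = (y^2 - 10*y + 16)/(y + 6)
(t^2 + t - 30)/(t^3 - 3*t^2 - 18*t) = (-t^2 - t + 30)/(t*(-t^2 + 3*t + 18))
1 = 1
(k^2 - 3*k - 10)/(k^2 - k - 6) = (k - 5)/(k - 3)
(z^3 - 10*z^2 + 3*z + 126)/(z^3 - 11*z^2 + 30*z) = (z^2 - 4*z - 21)/(z*(z - 5))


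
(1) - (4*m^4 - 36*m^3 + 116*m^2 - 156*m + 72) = -4*m^4 + 36*m^3 - 116*m^2 + 156*m - 71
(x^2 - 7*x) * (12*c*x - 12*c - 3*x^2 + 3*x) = 12*c*x^3 - 96*c*x^2 + 84*c*x - 3*x^4 + 24*x^3 - 21*x^2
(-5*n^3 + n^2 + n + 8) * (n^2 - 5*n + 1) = -5*n^5 + 26*n^4 - 9*n^3 + 4*n^2 - 39*n + 8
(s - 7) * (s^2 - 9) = s^3 - 7*s^2 - 9*s + 63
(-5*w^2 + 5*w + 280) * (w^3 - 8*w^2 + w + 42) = -5*w^5 + 45*w^4 + 235*w^3 - 2445*w^2 + 490*w + 11760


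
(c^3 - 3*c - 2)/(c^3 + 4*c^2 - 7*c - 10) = (c + 1)/(c + 5)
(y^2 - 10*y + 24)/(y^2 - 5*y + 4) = (y - 6)/(y - 1)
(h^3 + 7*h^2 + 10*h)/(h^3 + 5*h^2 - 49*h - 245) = h*(h + 2)/(h^2 - 49)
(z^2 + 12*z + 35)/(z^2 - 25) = (z + 7)/(z - 5)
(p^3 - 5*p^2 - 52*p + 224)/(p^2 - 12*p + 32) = p + 7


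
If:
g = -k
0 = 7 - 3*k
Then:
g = -7/3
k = 7/3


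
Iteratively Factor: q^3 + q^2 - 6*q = (q - 2)*(q^2 + 3*q) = q*(q - 2)*(q + 3)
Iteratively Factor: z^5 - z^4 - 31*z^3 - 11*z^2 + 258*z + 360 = (z + 2)*(z^4 - 3*z^3 - 25*z^2 + 39*z + 180) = (z - 5)*(z + 2)*(z^3 + 2*z^2 - 15*z - 36) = (z - 5)*(z + 2)*(z + 3)*(z^2 - z - 12) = (z - 5)*(z - 4)*(z + 2)*(z + 3)*(z + 3)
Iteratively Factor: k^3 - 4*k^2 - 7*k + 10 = (k + 2)*(k^2 - 6*k + 5) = (k - 1)*(k + 2)*(k - 5)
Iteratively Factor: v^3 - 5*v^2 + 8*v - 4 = (v - 1)*(v^2 - 4*v + 4) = (v - 2)*(v - 1)*(v - 2)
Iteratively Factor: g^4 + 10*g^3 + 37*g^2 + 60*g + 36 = (g + 2)*(g^3 + 8*g^2 + 21*g + 18) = (g + 2)*(g + 3)*(g^2 + 5*g + 6) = (g + 2)^2*(g + 3)*(g + 3)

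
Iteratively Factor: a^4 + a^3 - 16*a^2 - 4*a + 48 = (a + 2)*(a^3 - a^2 - 14*a + 24) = (a - 3)*(a + 2)*(a^2 + 2*a - 8) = (a - 3)*(a + 2)*(a + 4)*(a - 2)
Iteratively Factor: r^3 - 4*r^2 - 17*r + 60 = (r - 3)*(r^2 - r - 20) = (r - 3)*(r + 4)*(r - 5)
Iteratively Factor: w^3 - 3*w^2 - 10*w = (w)*(w^2 - 3*w - 10) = w*(w - 5)*(w + 2)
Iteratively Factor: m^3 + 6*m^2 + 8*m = (m + 4)*(m^2 + 2*m) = (m + 2)*(m + 4)*(m)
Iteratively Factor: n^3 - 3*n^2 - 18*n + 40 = (n + 4)*(n^2 - 7*n + 10) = (n - 2)*(n + 4)*(n - 5)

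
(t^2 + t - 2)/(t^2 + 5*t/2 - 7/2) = 2*(t + 2)/(2*t + 7)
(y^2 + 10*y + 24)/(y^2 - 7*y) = (y^2 + 10*y + 24)/(y*(y - 7))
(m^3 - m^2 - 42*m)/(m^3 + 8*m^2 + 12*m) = (m - 7)/(m + 2)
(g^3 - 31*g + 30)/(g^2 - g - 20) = (g^2 + 5*g - 6)/(g + 4)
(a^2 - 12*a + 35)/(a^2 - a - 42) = (a - 5)/(a + 6)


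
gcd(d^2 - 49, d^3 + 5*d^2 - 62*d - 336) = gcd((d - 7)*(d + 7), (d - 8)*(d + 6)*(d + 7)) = d + 7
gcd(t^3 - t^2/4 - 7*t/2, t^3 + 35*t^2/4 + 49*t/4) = t^2 + 7*t/4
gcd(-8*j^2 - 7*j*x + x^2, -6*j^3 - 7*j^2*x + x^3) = j + x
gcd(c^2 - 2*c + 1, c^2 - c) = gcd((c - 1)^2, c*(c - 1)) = c - 1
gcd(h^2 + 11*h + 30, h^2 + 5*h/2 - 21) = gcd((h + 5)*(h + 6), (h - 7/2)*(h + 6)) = h + 6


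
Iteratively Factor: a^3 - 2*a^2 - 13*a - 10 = (a - 5)*(a^2 + 3*a + 2) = (a - 5)*(a + 1)*(a + 2)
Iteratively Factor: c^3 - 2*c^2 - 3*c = (c)*(c^2 - 2*c - 3) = c*(c - 3)*(c + 1)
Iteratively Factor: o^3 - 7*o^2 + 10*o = (o - 2)*(o^2 - 5*o) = (o - 5)*(o - 2)*(o)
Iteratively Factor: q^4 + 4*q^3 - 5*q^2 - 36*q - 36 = (q + 3)*(q^3 + q^2 - 8*q - 12) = (q + 2)*(q + 3)*(q^2 - q - 6) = (q - 3)*(q + 2)*(q + 3)*(q + 2)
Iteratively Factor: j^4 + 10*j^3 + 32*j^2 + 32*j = (j + 4)*(j^3 + 6*j^2 + 8*j) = (j + 2)*(j + 4)*(j^2 + 4*j) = j*(j + 2)*(j + 4)*(j + 4)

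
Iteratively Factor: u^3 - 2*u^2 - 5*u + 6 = (u - 1)*(u^2 - u - 6) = (u - 1)*(u + 2)*(u - 3)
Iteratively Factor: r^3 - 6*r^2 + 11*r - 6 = (r - 1)*(r^2 - 5*r + 6) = (r - 2)*(r - 1)*(r - 3)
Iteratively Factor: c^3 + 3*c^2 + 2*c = (c + 2)*(c^2 + c) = c*(c + 2)*(c + 1)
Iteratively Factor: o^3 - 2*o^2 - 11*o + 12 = (o + 3)*(o^2 - 5*o + 4) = (o - 4)*(o + 3)*(o - 1)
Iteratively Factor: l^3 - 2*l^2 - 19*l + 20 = (l - 1)*(l^2 - l - 20) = (l - 5)*(l - 1)*(l + 4)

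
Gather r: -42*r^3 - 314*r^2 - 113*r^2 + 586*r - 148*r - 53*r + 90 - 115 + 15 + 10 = -42*r^3 - 427*r^2 + 385*r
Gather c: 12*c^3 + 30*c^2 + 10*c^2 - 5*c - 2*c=12*c^3 + 40*c^2 - 7*c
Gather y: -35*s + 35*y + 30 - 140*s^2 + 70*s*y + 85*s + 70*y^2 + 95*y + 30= -140*s^2 + 50*s + 70*y^2 + y*(70*s + 130) + 60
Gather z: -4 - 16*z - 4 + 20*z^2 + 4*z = 20*z^2 - 12*z - 8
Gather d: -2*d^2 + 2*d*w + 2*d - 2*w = -2*d^2 + d*(2*w + 2) - 2*w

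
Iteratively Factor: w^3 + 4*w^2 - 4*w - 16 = (w + 4)*(w^2 - 4) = (w + 2)*(w + 4)*(w - 2)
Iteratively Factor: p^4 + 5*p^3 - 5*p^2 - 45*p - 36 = (p + 3)*(p^3 + 2*p^2 - 11*p - 12) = (p + 3)*(p + 4)*(p^2 - 2*p - 3) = (p + 1)*(p + 3)*(p + 4)*(p - 3)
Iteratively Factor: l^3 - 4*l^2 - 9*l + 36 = (l - 4)*(l^2 - 9) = (l - 4)*(l - 3)*(l + 3)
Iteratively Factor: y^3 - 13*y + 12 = (y - 1)*(y^2 + y - 12) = (y - 1)*(y + 4)*(y - 3)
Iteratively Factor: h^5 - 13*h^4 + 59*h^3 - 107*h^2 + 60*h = (h)*(h^4 - 13*h^3 + 59*h^2 - 107*h + 60) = h*(h - 1)*(h^3 - 12*h^2 + 47*h - 60) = h*(h - 5)*(h - 1)*(h^2 - 7*h + 12) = h*(h - 5)*(h - 3)*(h - 1)*(h - 4)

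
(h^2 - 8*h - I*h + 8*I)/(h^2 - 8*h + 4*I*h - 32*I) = (h - I)/(h + 4*I)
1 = 1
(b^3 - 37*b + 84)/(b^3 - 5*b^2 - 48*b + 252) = (b^2 - 7*b + 12)/(b^2 - 12*b + 36)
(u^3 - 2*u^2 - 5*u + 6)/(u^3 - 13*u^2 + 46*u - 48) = (u^2 + u - 2)/(u^2 - 10*u + 16)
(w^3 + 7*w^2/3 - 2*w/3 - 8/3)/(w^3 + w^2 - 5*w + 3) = (3*w^2 + 10*w + 8)/(3*(w^2 + 2*w - 3))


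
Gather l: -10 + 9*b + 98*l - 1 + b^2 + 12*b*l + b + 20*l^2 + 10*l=b^2 + 10*b + 20*l^2 + l*(12*b + 108) - 11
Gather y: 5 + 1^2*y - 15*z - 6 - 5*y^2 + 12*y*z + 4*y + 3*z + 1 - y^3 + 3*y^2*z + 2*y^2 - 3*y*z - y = -y^3 + y^2*(3*z - 3) + y*(9*z + 4) - 12*z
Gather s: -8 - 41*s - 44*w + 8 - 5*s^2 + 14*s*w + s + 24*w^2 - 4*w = -5*s^2 + s*(14*w - 40) + 24*w^2 - 48*w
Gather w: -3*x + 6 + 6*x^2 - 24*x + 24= 6*x^2 - 27*x + 30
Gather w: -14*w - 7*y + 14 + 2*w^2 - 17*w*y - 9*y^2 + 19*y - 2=2*w^2 + w*(-17*y - 14) - 9*y^2 + 12*y + 12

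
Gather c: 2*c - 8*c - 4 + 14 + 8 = 18 - 6*c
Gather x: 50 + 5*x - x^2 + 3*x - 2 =-x^2 + 8*x + 48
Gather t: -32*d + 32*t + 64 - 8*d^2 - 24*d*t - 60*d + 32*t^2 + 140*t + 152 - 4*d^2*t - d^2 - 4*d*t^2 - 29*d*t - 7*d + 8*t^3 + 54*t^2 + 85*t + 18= -9*d^2 - 99*d + 8*t^3 + t^2*(86 - 4*d) + t*(-4*d^2 - 53*d + 257) + 234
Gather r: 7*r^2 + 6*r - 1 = 7*r^2 + 6*r - 1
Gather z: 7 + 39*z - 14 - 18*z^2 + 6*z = -18*z^2 + 45*z - 7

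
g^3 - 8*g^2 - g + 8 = (g - 8)*(g - 1)*(g + 1)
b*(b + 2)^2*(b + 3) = b^4 + 7*b^3 + 16*b^2 + 12*b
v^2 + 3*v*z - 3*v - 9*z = (v - 3)*(v + 3*z)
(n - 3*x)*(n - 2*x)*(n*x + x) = n^3*x - 5*n^2*x^2 + n^2*x + 6*n*x^3 - 5*n*x^2 + 6*x^3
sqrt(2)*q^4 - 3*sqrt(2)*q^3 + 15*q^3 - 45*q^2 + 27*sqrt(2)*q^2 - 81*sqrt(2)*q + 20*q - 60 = (q - 3)*(q + 2*sqrt(2))*(q + 5*sqrt(2))*(sqrt(2)*q + 1)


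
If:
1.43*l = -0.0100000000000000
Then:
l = -0.01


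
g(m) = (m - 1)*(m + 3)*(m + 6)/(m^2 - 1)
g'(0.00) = -9.00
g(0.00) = 18.00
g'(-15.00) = 0.95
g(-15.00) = -7.71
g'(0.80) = -2.09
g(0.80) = 14.36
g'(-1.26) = -146.93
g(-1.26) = -31.72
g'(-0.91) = -1233.57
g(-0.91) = 118.20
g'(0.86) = -1.89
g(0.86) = 14.24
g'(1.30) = -0.89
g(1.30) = 13.65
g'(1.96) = -0.14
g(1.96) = 13.34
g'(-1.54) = -33.29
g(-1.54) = -12.06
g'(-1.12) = -693.44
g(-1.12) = -76.45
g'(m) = -2*m*(m - 1)*(m + 3)*(m + 6)/(m^2 - 1)^2 + (m - 1)*(m + 3)/(m^2 - 1) + (m - 1)*(m + 6)/(m^2 - 1) + (m + 3)*(m + 6)/(m^2 - 1)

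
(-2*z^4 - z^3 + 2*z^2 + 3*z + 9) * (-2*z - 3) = 4*z^5 + 8*z^4 - z^3 - 12*z^2 - 27*z - 27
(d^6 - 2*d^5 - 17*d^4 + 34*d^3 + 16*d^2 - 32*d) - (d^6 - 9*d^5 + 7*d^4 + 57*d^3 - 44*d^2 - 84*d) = 7*d^5 - 24*d^4 - 23*d^3 + 60*d^2 + 52*d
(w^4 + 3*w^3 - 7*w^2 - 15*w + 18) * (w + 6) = w^5 + 9*w^4 + 11*w^3 - 57*w^2 - 72*w + 108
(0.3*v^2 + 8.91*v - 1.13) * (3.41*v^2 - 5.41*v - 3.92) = 1.023*v^4 + 28.7601*v^3 - 53.2324*v^2 - 28.8139*v + 4.4296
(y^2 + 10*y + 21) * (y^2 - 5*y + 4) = y^4 + 5*y^3 - 25*y^2 - 65*y + 84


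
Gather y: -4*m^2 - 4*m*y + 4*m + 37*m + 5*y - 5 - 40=-4*m^2 + 41*m + y*(5 - 4*m) - 45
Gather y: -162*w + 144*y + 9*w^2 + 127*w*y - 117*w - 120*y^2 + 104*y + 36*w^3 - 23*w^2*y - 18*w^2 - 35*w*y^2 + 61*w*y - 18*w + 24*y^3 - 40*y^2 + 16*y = 36*w^3 - 9*w^2 - 297*w + 24*y^3 + y^2*(-35*w - 160) + y*(-23*w^2 + 188*w + 264)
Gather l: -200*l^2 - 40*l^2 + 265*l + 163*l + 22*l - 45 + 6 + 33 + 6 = -240*l^2 + 450*l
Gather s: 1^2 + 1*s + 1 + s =2*s + 2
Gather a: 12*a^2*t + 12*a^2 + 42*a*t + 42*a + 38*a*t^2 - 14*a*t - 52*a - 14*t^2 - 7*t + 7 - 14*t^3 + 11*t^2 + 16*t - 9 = a^2*(12*t + 12) + a*(38*t^2 + 28*t - 10) - 14*t^3 - 3*t^2 + 9*t - 2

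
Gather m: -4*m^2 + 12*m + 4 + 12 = -4*m^2 + 12*m + 16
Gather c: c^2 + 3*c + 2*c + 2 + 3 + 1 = c^2 + 5*c + 6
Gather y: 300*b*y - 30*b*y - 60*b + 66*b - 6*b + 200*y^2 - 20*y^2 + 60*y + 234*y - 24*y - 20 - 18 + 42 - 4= 180*y^2 + y*(270*b + 270)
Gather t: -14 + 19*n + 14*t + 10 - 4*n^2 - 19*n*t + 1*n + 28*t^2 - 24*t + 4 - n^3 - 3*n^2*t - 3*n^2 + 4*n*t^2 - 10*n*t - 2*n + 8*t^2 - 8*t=-n^3 - 7*n^2 + 18*n + t^2*(4*n + 36) + t*(-3*n^2 - 29*n - 18)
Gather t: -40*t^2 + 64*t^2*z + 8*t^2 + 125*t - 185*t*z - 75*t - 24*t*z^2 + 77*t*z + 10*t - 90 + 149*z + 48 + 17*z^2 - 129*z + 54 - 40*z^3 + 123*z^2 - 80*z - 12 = t^2*(64*z - 32) + t*(-24*z^2 - 108*z + 60) - 40*z^3 + 140*z^2 - 60*z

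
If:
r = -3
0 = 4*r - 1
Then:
No Solution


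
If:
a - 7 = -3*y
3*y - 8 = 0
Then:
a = -1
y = 8/3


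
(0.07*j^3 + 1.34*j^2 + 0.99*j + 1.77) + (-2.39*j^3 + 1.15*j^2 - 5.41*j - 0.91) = -2.32*j^3 + 2.49*j^2 - 4.42*j + 0.86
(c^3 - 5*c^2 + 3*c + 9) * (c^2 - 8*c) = c^5 - 13*c^4 + 43*c^3 - 15*c^2 - 72*c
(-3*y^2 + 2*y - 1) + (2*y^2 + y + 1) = -y^2 + 3*y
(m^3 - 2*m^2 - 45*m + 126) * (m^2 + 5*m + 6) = m^5 + 3*m^4 - 49*m^3 - 111*m^2 + 360*m + 756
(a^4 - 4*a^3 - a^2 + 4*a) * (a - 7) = a^5 - 11*a^4 + 27*a^3 + 11*a^2 - 28*a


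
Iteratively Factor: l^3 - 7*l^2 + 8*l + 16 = (l - 4)*(l^2 - 3*l - 4) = (l - 4)^2*(l + 1)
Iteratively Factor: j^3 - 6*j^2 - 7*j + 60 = (j - 5)*(j^2 - j - 12) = (j - 5)*(j + 3)*(j - 4)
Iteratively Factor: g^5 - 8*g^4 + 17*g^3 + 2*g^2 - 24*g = (g)*(g^4 - 8*g^3 + 17*g^2 + 2*g - 24) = g*(g + 1)*(g^3 - 9*g^2 + 26*g - 24) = g*(g - 3)*(g + 1)*(g^2 - 6*g + 8) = g*(g - 3)*(g - 2)*(g + 1)*(g - 4)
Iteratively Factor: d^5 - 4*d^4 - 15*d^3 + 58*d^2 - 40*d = (d - 2)*(d^4 - 2*d^3 - 19*d^2 + 20*d) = d*(d - 2)*(d^3 - 2*d^2 - 19*d + 20) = d*(d - 2)*(d - 1)*(d^2 - d - 20) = d*(d - 5)*(d - 2)*(d - 1)*(d + 4)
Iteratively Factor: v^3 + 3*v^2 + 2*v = (v)*(v^2 + 3*v + 2) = v*(v + 2)*(v + 1)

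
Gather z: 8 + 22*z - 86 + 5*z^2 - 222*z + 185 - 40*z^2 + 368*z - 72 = -35*z^2 + 168*z + 35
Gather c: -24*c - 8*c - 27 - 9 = -32*c - 36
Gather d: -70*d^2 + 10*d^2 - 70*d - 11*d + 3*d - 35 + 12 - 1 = -60*d^2 - 78*d - 24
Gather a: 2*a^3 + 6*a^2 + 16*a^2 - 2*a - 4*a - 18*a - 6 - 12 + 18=2*a^3 + 22*a^2 - 24*a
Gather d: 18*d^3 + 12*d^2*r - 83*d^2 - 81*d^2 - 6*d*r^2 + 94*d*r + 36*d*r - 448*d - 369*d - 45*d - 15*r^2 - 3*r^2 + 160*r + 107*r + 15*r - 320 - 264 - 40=18*d^3 + d^2*(12*r - 164) + d*(-6*r^2 + 130*r - 862) - 18*r^2 + 282*r - 624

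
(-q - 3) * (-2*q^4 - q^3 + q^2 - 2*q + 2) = 2*q^5 + 7*q^4 + 2*q^3 - q^2 + 4*q - 6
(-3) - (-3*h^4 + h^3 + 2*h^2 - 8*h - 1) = 3*h^4 - h^3 - 2*h^2 + 8*h - 2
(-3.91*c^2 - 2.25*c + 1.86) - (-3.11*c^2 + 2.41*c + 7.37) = -0.8*c^2 - 4.66*c - 5.51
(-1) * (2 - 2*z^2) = 2*z^2 - 2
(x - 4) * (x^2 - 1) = x^3 - 4*x^2 - x + 4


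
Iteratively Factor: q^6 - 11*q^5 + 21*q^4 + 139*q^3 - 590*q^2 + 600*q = (q - 2)*(q^5 - 9*q^4 + 3*q^3 + 145*q^2 - 300*q) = (q - 5)*(q - 2)*(q^4 - 4*q^3 - 17*q^2 + 60*q) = (q - 5)*(q - 3)*(q - 2)*(q^3 - q^2 - 20*q) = (q - 5)*(q - 3)*(q - 2)*(q + 4)*(q^2 - 5*q) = q*(q - 5)*(q - 3)*(q - 2)*(q + 4)*(q - 5)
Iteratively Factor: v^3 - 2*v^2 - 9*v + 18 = (v + 3)*(v^2 - 5*v + 6) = (v - 3)*(v + 3)*(v - 2)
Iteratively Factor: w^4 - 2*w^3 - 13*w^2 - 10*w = (w - 5)*(w^3 + 3*w^2 + 2*w) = w*(w - 5)*(w^2 + 3*w + 2) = w*(w - 5)*(w + 1)*(w + 2)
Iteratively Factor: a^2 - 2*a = (a)*(a - 2)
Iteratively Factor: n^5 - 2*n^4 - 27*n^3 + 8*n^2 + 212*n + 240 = (n + 3)*(n^4 - 5*n^3 - 12*n^2 + 44*n + 80) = (n + 2)*(n + 3)*(n^3 - 7*n^2 + 2*n + 40) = (n - 5)*(n + 2)*(n + 3)*(n^2 - 2*n - 8) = (n - 5)*(n - 4)*(n + 2)*(n + 3)*(n + 2)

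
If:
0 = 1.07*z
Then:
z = 0.00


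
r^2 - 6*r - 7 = (r - 7)*(r + 1)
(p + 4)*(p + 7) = p^2 + 11*p + 28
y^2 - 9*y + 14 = (y - 7)*(y - 2)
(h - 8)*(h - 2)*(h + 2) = h^3 - 8*h^2 - 4*h + 32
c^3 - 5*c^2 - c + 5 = (c - 5)*(c - 1)*(c + 1)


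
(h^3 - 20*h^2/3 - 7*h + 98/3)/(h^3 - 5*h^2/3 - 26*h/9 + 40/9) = 3*(3*h^2 - 14*h - 49)/(9*h^2 + 3*h - 20)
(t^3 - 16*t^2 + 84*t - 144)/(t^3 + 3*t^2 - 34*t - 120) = (t^2 - 10*t + 24)/(t^2 + 9*t + 20)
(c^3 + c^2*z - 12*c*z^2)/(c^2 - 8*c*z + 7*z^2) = c*(c^2 + c*z - 12*z^2)/(c^2 - 8*c*z + 7*z^2)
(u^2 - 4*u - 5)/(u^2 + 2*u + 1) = (u - 5)/(u + 1)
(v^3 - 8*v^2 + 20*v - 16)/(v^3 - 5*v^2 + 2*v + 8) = (v - 2)/(v + 1)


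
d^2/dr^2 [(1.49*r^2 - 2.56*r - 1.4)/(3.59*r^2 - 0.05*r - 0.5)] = (-65.452162*r^3 - 92.21274*r^2 - 26.0634*r - 4.16)/(46.268279*r^6 - 1.933215*r^5 - 19.305225*r^4 + 0.538375*r^3 + 2.68875*r^2 - 0.0375*r - 0.125)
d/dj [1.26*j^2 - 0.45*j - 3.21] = 2.52*j - 0.45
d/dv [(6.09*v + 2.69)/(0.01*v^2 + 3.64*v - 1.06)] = (0.0609*v^2 + 22.1676*v - (0.02*v + 3.64)*(6.09*v + 2.69) - 6.4554)/(0.01*v^2 + 3.64*v - 1.06)^2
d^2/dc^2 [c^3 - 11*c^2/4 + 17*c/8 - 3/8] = 6*c - 11/2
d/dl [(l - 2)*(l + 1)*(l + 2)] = 3*l^2 + 2*l - 4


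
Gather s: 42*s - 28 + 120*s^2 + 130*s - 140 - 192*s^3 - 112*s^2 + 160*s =-192*s^3 + 8*s^2 + 332*s - 168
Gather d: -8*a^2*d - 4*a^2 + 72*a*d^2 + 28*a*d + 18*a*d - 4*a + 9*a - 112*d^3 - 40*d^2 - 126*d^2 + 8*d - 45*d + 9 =-4*a^2 + 5*a - 112*d^3 + d^2*(72*a - 166) + d*(-8*a^2 + 46*a - 37) + 9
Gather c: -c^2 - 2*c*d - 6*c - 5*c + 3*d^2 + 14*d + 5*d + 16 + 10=-c^2 + c*(-2*d - 11) + 3*d^2 + 19*d + 26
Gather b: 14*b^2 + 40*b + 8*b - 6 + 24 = 14*b^2 + 48*b + 18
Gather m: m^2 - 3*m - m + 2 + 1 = m^2 - 4*m + 3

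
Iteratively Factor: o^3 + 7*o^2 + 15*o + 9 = (o + 3)*(o^2 + 4*o + 3) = (o + 1)*(o + 3)*(o + 3)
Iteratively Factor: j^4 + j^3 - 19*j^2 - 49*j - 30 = (j + 1)*(j^3 - 19*j - 30) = (j - 5)*(j + 1)*(j^2 + 5*j + 6) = (j - 5)*(j + 1)*(j + 2)*(j + 3)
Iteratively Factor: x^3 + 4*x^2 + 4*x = (x)*(x^2 + 4*x + 4) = x*(x + 2)*(x + 2)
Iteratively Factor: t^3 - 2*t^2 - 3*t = (t)*(t^2 - 2*t - 3) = t*(t + 1)*(t - 3)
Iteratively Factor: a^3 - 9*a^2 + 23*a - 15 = (a - 3)*(a^2 - 6*a + 5) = (a - 5)*(a - 3)*(a - 1)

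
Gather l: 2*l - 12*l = -10*l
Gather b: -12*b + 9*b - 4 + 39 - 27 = 8 - 3*b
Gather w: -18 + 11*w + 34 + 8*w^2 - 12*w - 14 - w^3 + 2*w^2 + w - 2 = -w^3 + 10*w^2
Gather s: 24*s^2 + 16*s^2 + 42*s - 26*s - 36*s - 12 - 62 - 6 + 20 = 40*s^2 - 20*s - 60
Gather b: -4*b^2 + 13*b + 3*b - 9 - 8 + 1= -4*b^2 + 16*b - 16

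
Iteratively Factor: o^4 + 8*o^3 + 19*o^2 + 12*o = (o + 3)*(o^3 + 5*o^2 + 4*o) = (o + 1)*(o + 3)*(o^2 + 4*o) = o*(o + 1)*(o + 3)*(o + 4)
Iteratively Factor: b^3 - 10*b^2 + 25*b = (b - 5)*(b^2 - 5*b) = b*(b - 5)*(b - 5)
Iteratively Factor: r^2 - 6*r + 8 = (r - 2)*(r - 4)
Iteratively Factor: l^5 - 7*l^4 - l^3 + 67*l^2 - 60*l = (l - 1)*(l^4 - 6*l^3 - 7*l^2 + 60*l) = l*(l - 1)*(l^3 - 6*l^2 - 7*l + 60) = l*(l - 5)*(l - 1)*(l^2 - l - 12) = l*(l - 5)*(l - 1)*(l + 3)*(l - 4)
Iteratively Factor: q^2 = (q)*(q)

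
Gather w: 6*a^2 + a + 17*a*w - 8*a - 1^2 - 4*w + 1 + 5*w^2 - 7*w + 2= 6*a^2 - 7*a + 5*w^2 + w*(17*a - 11) + 2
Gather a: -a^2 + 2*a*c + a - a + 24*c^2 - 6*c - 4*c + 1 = -a^2 + 2*a*c + 24*c^2 - 10*c + 1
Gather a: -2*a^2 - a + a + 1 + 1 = 2 - 2*a^2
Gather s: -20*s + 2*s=-18*s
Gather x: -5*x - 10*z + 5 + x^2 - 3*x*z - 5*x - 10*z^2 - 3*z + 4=x^2 + x*(-3*z - 10) - 10*z^2 - 13*z + 9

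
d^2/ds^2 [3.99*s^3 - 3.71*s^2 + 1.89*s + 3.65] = 23.94*s - 7.42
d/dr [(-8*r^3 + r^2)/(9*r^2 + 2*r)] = 2*(-36*r^2 - 16*r + 1)/(81*r^2 + 36*r + 4)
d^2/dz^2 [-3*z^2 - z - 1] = -6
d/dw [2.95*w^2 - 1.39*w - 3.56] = 5.9*w - 1.39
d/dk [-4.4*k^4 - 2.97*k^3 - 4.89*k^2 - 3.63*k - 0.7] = -17.6*k^3 - 8.91*k^2 - 9.78*k - 3.63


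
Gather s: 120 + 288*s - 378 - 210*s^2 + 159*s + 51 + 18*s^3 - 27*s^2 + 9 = 18*s^3 - 237*s^2 + 447*s - 198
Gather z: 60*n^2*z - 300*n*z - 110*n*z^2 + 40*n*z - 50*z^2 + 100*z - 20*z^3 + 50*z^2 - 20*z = -110*n*z^2 - 20*z^3 + z*(60*n^2 - 260*n + 80)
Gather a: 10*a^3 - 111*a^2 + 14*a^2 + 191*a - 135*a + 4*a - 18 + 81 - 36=10*a^3 - 97*a^2 + 60*a + 27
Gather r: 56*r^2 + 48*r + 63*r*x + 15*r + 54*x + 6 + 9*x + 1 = 56*r^2 + r*(63*x + 63) + 63*x + 7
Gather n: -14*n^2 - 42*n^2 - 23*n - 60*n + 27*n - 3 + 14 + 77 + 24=-56*n^2 - 56*n + 112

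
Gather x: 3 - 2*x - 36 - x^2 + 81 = -x^2 - 2*x + 48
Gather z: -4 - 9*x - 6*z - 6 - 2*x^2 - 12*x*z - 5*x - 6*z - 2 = -2*x^2 - 14*x + z*(-12*x - 12) - 12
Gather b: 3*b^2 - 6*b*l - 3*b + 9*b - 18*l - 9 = 3*b^2 + b*(6 - 6*l) - 18*l - 9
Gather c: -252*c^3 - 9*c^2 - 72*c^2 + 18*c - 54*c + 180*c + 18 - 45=-252*c^3 - 81*c^2 + 144*c - 27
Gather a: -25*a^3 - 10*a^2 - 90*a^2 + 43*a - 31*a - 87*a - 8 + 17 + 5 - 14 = -25*a^3 - 100*a^2 - 75*a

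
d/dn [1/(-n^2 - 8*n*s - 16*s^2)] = 2*(n + 4*s)/(n^2 + 8*n*s + 16*s^2)^2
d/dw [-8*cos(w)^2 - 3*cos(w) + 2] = (16*cos(w) + 3)*sin(w)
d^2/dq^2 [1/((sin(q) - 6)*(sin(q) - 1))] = (-4*sin(q)^3 + 17*sin(q)^2 - 2*sin(q) - 86)/((sin(q) - 6)^3*(sin(q) - 1)^2)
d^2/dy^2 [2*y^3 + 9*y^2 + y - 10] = 12*y + 18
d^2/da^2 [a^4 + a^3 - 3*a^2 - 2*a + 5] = 12*a^2 + 6*a - 6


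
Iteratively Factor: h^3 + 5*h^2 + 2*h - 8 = (h + 2)*(h^2 + 3*h - 4) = (h - 1)*(h + 2)*(h + 4)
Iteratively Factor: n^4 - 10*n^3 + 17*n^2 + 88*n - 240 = (n + 3)*(n^3 - 13*n^2 + 56*n - 80) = (n - 4)*(n + 3)*(n^2 - 9*n + 20) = (n - 4)^2*(n + 3)*(n - 5)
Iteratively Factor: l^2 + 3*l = (l)*(l + 3)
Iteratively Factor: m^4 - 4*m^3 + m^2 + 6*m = (m)*(m^3 - 4*m^2 + m + 6) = m*(m - 2)*(m^2 - 2*m - 3) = m*(m - 3)*(m - 2)*(m + 1)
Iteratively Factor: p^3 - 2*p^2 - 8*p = (p)*(p^2 - 2*p - 8) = p*(p + 2)*(p - 4)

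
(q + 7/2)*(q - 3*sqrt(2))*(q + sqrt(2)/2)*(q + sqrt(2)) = q^4 - 3*sqrt(2)*q^3/2 + 7*q^3/2 - 8*q^2 - 21*sqrt(2)*q^2/4 - 28*q - 3*sqrt(2)*q - 21*sqrt(2)/2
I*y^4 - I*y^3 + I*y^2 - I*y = y*(y - I)*(y + I)*(I*y - I)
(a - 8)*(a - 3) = a^2 - 11*a + 24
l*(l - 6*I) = l^2 - 6*I*l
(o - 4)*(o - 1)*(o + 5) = o^3 - 21*o + 20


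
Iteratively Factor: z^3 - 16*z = (z)*(z^2 - 16) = z*(z - 4)*(z + 4)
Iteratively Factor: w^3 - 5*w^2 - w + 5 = (w - 5)*(w^2 - 1) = (w - 5)*(w + 1)*(w - 1)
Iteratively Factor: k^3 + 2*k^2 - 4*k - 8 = (k + 2)*(k^2 - 4) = (k + 2)^2*(k - 2)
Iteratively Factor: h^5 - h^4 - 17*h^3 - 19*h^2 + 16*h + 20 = (h + 2)*(h^4 - 3*h^3 - 11*h^2 + 3*h + 10) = (h + 1)*(h + 2)*(h^3 - 4*h^2 - 7*h + 10) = (h + 1)*(h + 2)^2*(h^2 - 6*h + 5) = (h - 1)*(h + 1)*(h + 2)^2*(h - 5)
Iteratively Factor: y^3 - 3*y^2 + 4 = (y - 2)*(y^2 - y - 2) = (y - 2)*(y + 1)*(y - 2)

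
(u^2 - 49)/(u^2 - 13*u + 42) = (u + 7)/(u - 6)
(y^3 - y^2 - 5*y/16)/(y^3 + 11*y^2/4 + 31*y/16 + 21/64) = 4*y*(4*y - 5)/(16*y^2 + 40*y + 21)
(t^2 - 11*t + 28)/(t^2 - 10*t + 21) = (t - 4)/(t - 3)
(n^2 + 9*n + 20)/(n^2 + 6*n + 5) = (n + 4)/(n + 1)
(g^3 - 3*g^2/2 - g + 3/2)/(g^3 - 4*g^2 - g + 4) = (g - 3/2)/(g - 4)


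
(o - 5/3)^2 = o^2 - 10*o/3 + 25/9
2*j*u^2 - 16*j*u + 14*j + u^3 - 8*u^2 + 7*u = (2*j + u)*(u - 7)*(u - 1)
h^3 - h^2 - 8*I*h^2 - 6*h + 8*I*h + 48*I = (h - 3)*(h + 2)*(h - 8*I)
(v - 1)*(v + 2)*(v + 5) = v^3 + 6*v^2 + 3*v - 10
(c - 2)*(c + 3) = c^2 + c - 6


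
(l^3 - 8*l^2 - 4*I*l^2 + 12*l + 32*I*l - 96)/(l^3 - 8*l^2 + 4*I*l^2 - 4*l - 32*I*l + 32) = (l - 6*I)/(l + 2*I)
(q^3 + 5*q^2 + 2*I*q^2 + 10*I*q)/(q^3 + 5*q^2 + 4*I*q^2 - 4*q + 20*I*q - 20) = q/(q + 2*I)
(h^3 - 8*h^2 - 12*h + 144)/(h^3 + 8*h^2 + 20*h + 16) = (h^2 - 12*h + 36)/(h^2 + 4*h + 4)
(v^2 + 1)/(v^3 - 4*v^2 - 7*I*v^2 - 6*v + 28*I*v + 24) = (v + I)/(v^2 + v*(-4 - 6*I) + 24*I)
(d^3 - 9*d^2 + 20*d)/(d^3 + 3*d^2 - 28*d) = (d - 5)/(d + 7)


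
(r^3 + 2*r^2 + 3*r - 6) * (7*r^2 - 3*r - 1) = 7*r^5 + 11*r^4 + 14*r^3 - 53*r^2 + 15*r + 6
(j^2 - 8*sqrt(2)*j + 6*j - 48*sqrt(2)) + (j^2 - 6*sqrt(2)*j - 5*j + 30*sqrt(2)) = 2*j^2 - 14*sqrt(2)*j + j - 18*sqrt(2)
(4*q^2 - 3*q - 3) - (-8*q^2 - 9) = 12*q^2 - 3*q + 6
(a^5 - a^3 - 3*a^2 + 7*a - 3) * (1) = a^5 - a^3 - 3*a^2 + 7*a - 3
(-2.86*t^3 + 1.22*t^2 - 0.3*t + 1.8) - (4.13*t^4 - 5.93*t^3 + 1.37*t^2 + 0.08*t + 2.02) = -4.13*t^4 + 3.07*t^3 - 0.15*t^2 - 0.38*t - 0.22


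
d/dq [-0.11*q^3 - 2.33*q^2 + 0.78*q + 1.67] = -0.33*q^2 - 4.66*q + 0.78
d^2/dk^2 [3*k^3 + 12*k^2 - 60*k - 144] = 18*k + 24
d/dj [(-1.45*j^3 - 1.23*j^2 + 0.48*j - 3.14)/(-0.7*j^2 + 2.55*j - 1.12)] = (1.015*j^4 - 7.395*j^3 + 2.0715*j^2 - 1.6408*j + 7.4694)/(0.49*j^4 - 3.57*j^3 + 8.0705*j^2 - 5.712*j + 1.2544)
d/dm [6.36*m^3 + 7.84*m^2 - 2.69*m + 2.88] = 19.08*m^2 + 15.68*m - 2.69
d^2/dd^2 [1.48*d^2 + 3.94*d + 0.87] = 2.96000000000000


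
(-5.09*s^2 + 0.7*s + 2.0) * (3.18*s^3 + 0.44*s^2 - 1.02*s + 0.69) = -16.1862*s^5 - 0.0135999999999998*s^4 + 11.8598*s^3 - 3.3461*s^2 - 1.557*s + 1.38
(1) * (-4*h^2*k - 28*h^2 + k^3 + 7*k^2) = -4*h^2*k - 28*h^2 + k^3 + 7*k^2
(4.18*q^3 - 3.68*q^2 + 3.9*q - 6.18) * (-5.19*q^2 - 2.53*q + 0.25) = -21.6942*q^5 + 8.5238*q^4 - 9.8856*q^3 + 21.2872*q^2 + 16.6104*q - 1.545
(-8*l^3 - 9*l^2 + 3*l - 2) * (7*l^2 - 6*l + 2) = -56*l^5 - 15*l^4 + 59*l^3 - 50*l^2 + 18*l - 4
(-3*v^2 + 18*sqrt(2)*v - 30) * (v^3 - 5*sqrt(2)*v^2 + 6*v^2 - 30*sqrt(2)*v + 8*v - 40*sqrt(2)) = -3*v^5 - 18*v^4 + 33*sqrt(2)*v^4 - 234*v^3 + 198*sqrt(2)*v^3 - 1260*v^2 + 414*sqrt(2)*v^2 - 1680*v + 900*sqrt(2)*v + 1200*sqrt(2)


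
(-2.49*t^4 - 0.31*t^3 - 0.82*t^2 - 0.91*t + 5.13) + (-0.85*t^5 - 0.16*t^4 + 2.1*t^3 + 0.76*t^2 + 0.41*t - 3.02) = -0.85*t^5 - 2.65*t^4 + 1.79*t^3 - 0.0599999999999999*t^2 - 0.5*t + 2.11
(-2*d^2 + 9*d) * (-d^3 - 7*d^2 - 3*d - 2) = 2*d^5 + 5*d^4 - 57*d^3 - 23*d^2 - 18*d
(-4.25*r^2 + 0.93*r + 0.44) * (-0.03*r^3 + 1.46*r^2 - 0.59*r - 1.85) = 0.1275*r^5 - 6.2329*r^4 + 3.8521*r^3 + 7.9562*r^2 - 1.9801*r - 0.814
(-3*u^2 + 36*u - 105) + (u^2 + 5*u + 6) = -2*u^2 + 41*u - 99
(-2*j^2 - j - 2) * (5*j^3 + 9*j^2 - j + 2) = -10*j^5 - 23*j^4 - 17*j^3 - 21*j^2 - 4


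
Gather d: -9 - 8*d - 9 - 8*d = -16*d - 18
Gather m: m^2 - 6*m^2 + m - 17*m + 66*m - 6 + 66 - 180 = -5*m^2 + 50*m - 120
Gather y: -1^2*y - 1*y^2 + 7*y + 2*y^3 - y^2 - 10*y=2*y^3 - 2*y^2 - 4*y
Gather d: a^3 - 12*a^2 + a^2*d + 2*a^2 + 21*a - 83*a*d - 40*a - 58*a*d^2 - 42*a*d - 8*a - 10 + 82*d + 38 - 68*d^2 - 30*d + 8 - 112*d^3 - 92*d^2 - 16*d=a^3 - 10*a^2 - 27*a - 112*d^3 + d^2*(-58*a - 160) + d*(a^2 - 125*a + 36) + 36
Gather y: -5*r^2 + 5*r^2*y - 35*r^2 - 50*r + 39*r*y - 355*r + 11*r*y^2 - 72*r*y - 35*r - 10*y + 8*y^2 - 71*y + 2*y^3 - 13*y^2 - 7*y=-40*r^2 - 440*r + 2*y^3 + y^2*(11*r - 5) + y*(5*r^2 - 33*r - 88)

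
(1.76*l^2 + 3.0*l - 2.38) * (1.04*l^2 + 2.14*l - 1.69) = 1.8304*l^4 + 6.8864*l^3 + 0.9704*l^2 - 10.1632*l + 4.0222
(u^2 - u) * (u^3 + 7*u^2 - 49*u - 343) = u^5 + 6*u^4 - 56*u^3 - 294*u^2 + 343*u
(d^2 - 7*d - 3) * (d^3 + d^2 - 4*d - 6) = d^5 - 6*d^4 - 14*d^3 + 19*d^2 + 54*d + 18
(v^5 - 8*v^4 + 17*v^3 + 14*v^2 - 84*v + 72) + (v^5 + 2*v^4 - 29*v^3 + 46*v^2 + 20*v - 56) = 2*v^5 - 6*v^4 - 12*v^3 + 60*v^2 - 64*v + 16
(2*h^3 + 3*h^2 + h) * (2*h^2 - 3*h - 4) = 4*h^5 - 15*h^3 - 15*h^2 - 4*h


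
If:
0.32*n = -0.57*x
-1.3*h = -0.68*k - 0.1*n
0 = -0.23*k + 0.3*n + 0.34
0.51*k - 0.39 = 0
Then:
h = 0.36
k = 0.76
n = -0.55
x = 0.31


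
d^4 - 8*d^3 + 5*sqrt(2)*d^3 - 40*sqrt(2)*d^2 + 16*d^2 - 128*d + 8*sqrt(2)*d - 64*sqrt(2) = (d - 8)*(d + sqrt(2))*(d + 2*sqrt(2))^2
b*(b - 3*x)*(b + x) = b^3 - 2*b^2*x - 3*b*x^2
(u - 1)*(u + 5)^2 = u^3 + 9*u^2 + 15*u - 25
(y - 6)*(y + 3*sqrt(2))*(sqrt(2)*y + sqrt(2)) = sqrt(2)*y^3 - 5*sqrt(2)*y^2 + 6*y^2 - 30*y - 6*sqrt(2)*y - 36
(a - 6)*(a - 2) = a^2 - 8*a + 12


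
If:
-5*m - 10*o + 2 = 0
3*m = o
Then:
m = 2/35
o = 6/35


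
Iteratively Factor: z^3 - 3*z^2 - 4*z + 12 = (z - 2)*(z^2 - z - 6) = (z - 3)*(z - 2)*(z + 2)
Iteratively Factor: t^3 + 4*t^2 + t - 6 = (t - 1)*(t^2 + 5*t + 6) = (t - 1)*(t + 2)*(t + 3)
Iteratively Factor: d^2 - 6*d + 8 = (d - 2)*(d - 4)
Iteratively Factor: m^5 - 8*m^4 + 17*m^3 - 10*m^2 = (m)*(m^4 - 8*m^3 + 17*m^2 - 10*m) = m^2*(m^3 - 8*m^2 + 17*m - 10) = m^2*(m - 2)*(m^2 - 6*m + 5) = m^2*(m - 5)*(m - 2)*(m - 1)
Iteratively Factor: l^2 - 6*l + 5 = (l - 1)*(l - 5)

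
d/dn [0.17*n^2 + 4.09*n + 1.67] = 0.34*n + 4.09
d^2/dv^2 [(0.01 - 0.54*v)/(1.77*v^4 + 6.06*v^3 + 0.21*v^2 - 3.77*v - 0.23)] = (-20.301192*v^7 - 92.0477880000001*v^6 - 116.970912*v^5 - 21.269682*v^4 - 29.181504*v^3 - 10.351098*v^2 - 0.120365999999999*v + 1.221692)/(5.545233*v^12 + 56.956122*v^11 + 196.976043*v^10 + 200.626929*v^9 - 221.418306*v^8 - 437.752188*v^7 + 20.841318*v^6 + 265.344165*v^5 + 40.732353*v^4 - 51.528365*v^3 - 9.773574*v^2 - 0.598299*v - 0.012167)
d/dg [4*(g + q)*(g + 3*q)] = 8*g + 16*q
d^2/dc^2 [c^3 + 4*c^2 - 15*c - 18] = 6*c + 8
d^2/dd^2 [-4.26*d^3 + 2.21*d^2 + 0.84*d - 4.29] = 4.42 - 25.56*d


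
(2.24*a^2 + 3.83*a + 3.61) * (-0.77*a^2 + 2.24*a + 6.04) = -1.7248*a^4 + 2.0685*a^3 + 19.3291*a^2 + 31.2196*a + 21.8044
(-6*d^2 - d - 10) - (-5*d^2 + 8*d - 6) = -d^2 - 9*d - 4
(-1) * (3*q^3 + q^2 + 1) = -3*q^3 - q^2 - 1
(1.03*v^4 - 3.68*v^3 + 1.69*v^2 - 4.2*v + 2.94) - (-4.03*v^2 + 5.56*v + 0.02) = 1.03*v^4 - 3.68*v^3 + 5.72*v^2 - 9.76*v + 2.92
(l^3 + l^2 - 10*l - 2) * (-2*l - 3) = -2*l^4 - 5*l^3 + 17*l^2 + 34*l + 6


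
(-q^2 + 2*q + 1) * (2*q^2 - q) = -2*q^4 + 5*q^3 - q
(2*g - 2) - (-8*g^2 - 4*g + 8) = 8*g^2 + 6*g - 10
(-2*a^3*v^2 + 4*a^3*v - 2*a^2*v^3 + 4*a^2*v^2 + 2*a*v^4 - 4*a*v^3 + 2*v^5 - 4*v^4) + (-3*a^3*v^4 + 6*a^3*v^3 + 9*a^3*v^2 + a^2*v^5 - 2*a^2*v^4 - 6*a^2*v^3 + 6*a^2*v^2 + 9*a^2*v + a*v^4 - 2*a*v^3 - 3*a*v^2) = -3*a^3*v^4 + 6*a^3*v^3 + 7*a^3*v^2 + 4*a^3*v + a^2*v^5 - 2*a^2*v^4 - 8*a^2*v^3 + 10*a^2*v^2 + 9*a^2*v + 3*a*v^4 - 6*a*v^3 - 3*a*v^2 + 2*v^5 - 4*v^4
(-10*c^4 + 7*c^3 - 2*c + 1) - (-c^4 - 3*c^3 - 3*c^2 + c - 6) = -9*c^4 + 10*c^3 + 3*c^2 - 3*c + 7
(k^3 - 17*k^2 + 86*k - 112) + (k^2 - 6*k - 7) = k^3 - 16*k^2 + 80*k - 119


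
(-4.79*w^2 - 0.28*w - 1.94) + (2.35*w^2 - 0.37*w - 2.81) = -2.44*w^2 - 0.65*w - 4.75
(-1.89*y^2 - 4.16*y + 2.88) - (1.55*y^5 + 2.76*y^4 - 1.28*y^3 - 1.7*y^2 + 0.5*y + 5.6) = -1.55*y^5 - 2.76*y^4 + 1.28*y^3 - 0.19*y^2 - 4.66*y - 2.72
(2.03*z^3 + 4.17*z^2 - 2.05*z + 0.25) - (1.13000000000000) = 2.03*z^3 + 4.17*z^2 - 2.05*z - 0.88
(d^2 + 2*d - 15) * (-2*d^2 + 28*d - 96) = -2*d^4 + 24*d^3 - 10*d^2 - 612*d + 1440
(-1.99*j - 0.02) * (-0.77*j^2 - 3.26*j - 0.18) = 1.5323*j^3 + 6.5028*j^2 + 0.4234*j + 0.0036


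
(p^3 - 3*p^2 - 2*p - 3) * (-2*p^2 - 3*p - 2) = -2*p^5 + 3*p^4 + 11*p^3 + 18*p^2 + 13*p + 6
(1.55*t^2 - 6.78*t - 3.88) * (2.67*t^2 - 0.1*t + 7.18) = 4.1385*t^4 - 18.2576*t^3 + 1.4474*t^2 - 48.2924*t - 27.8584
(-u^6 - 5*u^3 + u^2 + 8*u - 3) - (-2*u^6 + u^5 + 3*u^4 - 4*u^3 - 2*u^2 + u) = u^6 - u^5 - 3*u^4 - u^3 + 3*u^2 + 7*u - 3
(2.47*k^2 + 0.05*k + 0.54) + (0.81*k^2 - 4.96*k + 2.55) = 3.28*k^2 - 4.91*k + 3.09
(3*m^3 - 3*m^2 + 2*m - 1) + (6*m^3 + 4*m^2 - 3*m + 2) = 9*m^3 + m^2 - m + 1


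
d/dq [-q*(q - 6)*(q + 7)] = -3*q^2 - 2*q + 42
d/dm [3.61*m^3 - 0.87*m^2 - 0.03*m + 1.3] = 10.83*m^2 - 1.74*m - 0.03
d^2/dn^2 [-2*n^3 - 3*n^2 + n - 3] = -12*n - 6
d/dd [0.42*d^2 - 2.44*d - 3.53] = 0.84*d - 2.44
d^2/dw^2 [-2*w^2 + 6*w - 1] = -4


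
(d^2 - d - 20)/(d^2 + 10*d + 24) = (d - 5)/(d + 6)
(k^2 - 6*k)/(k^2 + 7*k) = (k - 6)/(k + 7)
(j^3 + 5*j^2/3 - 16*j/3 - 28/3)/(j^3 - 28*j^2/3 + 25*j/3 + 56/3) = (j^2 + 4*j + 4)/(j^2 - 7*j - 8)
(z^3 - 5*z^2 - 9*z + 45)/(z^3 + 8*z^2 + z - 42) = (z^2 - 8*z + 15)/(z^2 + 5*z - 14)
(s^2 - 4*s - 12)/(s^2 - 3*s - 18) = (s + 2)/(s + 3)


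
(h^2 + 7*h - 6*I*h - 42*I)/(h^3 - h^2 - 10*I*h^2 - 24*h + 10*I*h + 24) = (h + 7)/(h^2 - h*(1 + 4*I) + 4*I)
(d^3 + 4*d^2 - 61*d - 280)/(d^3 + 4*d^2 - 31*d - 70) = (d^2 - 3*d - 40)/(d^2 - 3*d - 10)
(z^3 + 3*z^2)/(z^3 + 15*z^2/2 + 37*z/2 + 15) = 2*z^2/(2*z^2 + 9*z + 10)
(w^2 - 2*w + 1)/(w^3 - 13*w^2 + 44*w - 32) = (w - 1)/(w^2 - 12*w + 32)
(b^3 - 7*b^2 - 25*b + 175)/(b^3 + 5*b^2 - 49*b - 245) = (b - 5)/(b + 7)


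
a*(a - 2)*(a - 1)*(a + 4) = a^4 + a^3 - 10*a^2 + 8*a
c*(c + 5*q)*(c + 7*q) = c^3 + 12*c^2*q + 35*c*q^2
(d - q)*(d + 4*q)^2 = d^3 + 7*d^2*q + 8*d*q^2 - 16*q^3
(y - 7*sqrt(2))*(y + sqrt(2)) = y^2 - 6*sqrt(2)*y - 14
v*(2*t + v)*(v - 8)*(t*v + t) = 2*t^2*v^3 - 14*t^2*v^2 - 16*t^2*v + t*v^4 - 7*t*v^3 - 8*t*v^2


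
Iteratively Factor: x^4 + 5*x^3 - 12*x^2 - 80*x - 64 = (x + 4)*(x^3 + x^2 - 16*x - 16) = (x - 4)*(x + 4)*(x^2 + 5*x + 4) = (x - 4)*(x + 4)^2*(x + 1)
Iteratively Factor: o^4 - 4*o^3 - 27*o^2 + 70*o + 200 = (o - 5)*(o^3 + o^2 - 22*o - 40) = (o - 5)*(o + 2)*(o^2 - o - 20) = (o - 5)*(o + 2)*(o + 4)*(o - 5)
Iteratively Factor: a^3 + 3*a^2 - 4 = (a - 1)*(a^2 + 4*a + 4) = (a - 1)*(a + 2)*(a + 2)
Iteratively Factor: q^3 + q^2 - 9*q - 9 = (q - 3)*(q^2 + 4*q + 3) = (q - 3)*(q + 1)*(q + 3)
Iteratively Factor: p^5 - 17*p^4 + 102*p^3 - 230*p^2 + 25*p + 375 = (p + 1)*(p^4 - 18*p^3 + 120*p^2 - 350*p + 375) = (p - 5)*(p + 1)*(p^3 - 13*p^2 + 55*p - 75) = (p - 5)^2*(p + 1)*(p^2 - 8*p + 15) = (p - 5)^3*(p + 1)*(p - 3)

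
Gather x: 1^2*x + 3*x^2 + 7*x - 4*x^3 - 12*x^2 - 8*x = -4*x^3 - 9*x^2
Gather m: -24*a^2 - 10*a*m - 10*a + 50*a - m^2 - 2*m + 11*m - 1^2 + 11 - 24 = -24*a^2 + 40*a - m^2 + m*(9 - 10*a) - 14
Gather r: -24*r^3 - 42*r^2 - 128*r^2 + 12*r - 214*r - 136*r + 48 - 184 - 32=-24*r^3 - 170*r^2 - 338*r - 168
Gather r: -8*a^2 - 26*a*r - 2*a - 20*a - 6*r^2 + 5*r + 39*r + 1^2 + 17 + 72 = -8*a^2 - 22*a - 6*r^2 + r*(44 - 26*a) + 90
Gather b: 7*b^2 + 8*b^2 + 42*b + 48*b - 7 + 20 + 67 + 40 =15*b^2 + 90*b + 120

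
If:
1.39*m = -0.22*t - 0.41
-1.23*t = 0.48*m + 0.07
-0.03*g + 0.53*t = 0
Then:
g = 1.10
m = -0.30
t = 0.06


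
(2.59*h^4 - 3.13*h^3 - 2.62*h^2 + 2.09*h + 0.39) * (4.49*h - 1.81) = 11.6291*h^5 - 18.7416*h^4 - 6.0985*h^3 + 14.1263*h^2 - 2.0318*h - 0.7059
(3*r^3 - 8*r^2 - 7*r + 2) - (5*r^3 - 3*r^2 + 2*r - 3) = -2*r^3 - 5*r^2 - 9*r + 5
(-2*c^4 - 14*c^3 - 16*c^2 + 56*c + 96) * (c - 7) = -2*c^5 + 82*c^3 + 168*c^2 - 296*c - 672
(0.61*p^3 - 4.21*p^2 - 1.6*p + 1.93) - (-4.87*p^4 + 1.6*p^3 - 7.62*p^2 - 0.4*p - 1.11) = 4.87*p^4 - 0.99*p^3 + 3.41*p^2 - 1.2*p + 3.04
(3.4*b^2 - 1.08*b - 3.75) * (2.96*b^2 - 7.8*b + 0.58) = 10.064*b^4 - 29.7168*b^3 - 0.704000000000001*b^2 + 28.6236*b - 2.175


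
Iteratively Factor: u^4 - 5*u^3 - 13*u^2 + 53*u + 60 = (u - 5)*(u^3 - 13*u - 12) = (u - 5)*(u + 1)*(u^2 - u - 12) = (u - 5)*(u - 4)*(u + 1)*(u + 3)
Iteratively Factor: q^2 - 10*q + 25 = (q - 5)*(q - 5)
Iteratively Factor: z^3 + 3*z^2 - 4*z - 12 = (z + 3)*(z^2 - 4) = (z - 2)*(z + 3)*(z + 2)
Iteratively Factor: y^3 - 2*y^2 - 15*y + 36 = (y - 3)*(y^2 + y - 12) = (y - 3)^2*(y + 4)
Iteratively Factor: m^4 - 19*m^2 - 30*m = (m + 2)*(m^3 - 2*m^2 - 15*m) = (m - 5)*(m + 2)*(m^2 + 3*m) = m*(m - 5)*(m + 2)*(m + 3)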